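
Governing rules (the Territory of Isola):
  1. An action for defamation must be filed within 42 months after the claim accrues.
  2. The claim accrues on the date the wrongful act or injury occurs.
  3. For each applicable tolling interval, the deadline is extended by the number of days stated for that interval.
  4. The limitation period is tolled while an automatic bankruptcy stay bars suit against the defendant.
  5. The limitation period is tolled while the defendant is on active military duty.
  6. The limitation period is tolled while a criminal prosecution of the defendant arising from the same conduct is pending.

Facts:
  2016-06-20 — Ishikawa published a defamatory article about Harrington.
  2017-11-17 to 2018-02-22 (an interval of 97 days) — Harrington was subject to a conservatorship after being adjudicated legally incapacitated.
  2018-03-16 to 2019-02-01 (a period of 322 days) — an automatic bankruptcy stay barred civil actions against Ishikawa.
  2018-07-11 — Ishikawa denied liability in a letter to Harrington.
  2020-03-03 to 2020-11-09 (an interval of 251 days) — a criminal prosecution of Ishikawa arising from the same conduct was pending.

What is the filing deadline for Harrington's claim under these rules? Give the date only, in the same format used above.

The limitation period began to run on 2016-06-20.
The untolled deadline — 42 months after 2016-06-20 — is 2019-12-20.
The automatic bankruptcy stay from 2018-03-16 to 2019-02-01 tolled the period for 322 days, extending the deadline to 2020-11-06.
The pending criminal prosecution from 2020-03-03 to 2020-11-09 tolled the period for 251 days, extending the deadline to 2021-07-15.
Although the plaintiff's incapacity ran from 2017-11-17 to 2018-02-22, the stated rules do not make that a tolling event, so it is disregarded.
Nothing else in the chronology tolls or restarts the period.

2021-07-15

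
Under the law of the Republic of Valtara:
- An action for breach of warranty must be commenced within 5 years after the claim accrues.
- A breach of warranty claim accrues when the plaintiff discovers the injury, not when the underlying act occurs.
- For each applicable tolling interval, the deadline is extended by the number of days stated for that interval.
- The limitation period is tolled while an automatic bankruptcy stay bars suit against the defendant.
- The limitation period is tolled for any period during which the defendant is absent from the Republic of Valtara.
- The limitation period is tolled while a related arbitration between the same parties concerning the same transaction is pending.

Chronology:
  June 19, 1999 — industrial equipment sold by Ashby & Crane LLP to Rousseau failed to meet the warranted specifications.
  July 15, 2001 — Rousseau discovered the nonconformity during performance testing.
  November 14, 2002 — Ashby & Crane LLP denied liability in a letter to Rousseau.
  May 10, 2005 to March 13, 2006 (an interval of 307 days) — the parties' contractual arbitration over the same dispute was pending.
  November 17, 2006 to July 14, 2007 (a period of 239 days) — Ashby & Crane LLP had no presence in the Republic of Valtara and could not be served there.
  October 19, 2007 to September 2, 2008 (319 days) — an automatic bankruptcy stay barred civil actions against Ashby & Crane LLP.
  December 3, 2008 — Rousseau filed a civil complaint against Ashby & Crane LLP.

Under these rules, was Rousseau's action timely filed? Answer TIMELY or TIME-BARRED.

Under the discovery rule, the claim accrued on July 15, 2001, when Rousseau discovered the injury — not on the June 19, 1999 date of the underlying act.
Adding the 5 years base period to July 15, 2001 gives a deadline of July 15, 2006, before any tolling.
Because the pending related arbitration ran from May 10, 2005 to March 13, 2006, the deadline is extended by 307 days to May 18, 2007.
The period was tolled for 239 days by the defendant's absence from the jurisdiction (November 17, 2006 to July 14, 2007), pushing the deadline to January 12, 2008.
The automatic bankruptcy stay from October 19, 2007 to September 2, 2008 tolled the period for 319 days, extending the deadline to November 26, 2008.
The other events in the timeline have no effect on the limitation period under the stated rules.
Filing on December 3, 2008 missed the November 26, 2008 deadline — the action is time-barred.

TIME-BARRED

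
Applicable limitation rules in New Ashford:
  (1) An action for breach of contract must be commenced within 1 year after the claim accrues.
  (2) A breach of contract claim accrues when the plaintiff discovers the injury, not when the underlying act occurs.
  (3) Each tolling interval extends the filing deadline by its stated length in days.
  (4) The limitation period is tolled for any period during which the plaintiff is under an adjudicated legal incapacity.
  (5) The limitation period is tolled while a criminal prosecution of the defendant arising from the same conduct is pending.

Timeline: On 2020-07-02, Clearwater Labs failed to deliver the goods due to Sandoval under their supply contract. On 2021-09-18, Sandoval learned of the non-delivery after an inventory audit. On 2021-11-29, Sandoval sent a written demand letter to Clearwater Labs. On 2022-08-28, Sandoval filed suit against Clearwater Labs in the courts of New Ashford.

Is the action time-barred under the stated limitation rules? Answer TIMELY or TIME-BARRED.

TIMELY

Under the discovery rule, the claim accrued on 2021-09-18, when Sandoval discovered the injury — not on the 2020-07-02 date of the underlying act.
1 year from 2021-09-18 is 2022-09-18.
None of the other events listed affects the running of the period under the stated rules.
Filing on 2022-08-28 beat the 2022-09-18 deadline — the action is timely.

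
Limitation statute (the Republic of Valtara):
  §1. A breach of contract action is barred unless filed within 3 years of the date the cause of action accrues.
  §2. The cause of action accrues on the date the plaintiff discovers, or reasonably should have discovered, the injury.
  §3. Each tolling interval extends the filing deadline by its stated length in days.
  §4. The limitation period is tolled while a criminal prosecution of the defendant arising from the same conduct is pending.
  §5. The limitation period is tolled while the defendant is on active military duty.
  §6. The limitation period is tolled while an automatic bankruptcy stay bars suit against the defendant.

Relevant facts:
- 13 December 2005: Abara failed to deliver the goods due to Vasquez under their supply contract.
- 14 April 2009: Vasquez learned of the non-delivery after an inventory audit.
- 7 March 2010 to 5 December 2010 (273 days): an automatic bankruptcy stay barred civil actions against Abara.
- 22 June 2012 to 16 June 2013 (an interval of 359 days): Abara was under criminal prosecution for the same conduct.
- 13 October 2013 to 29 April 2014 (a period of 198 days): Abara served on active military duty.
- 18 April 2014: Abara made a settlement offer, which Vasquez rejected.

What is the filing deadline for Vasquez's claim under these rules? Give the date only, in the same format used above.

23 July 2014

The claim did not accrue until Vasquez discovered the injury on 14 April 2009; the 13 December 2005 act date does not start the clock under the stated rule.
3 years from 14 April 2009 is 14 April 2012.
The automatic bankruptcy stay from 7 March 2010 to 5 December 2010 tolled the period for 273 days, extending the deadline to 12 January 2013.
The pending criminal prosecution from 22 June 2012 to 16 June 2013 tolled the period for 359 days, extending the deadline to 6 January 2014.
The defendant's active military service from 13 October 2013 to 29 April 2014 tolled the period for 198 days, extending the deadline to 23 July 2014.
None of the other events listed affects the running of the period under the stated rules.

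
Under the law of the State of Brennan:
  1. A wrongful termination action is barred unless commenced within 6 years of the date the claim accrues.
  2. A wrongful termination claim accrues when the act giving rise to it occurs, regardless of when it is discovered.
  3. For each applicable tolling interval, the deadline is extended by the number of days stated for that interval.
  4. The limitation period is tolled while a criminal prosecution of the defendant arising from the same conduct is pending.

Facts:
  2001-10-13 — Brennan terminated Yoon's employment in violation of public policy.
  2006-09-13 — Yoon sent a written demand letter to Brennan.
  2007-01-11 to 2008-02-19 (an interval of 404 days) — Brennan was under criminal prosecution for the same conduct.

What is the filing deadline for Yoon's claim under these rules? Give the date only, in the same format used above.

2008-11-20

The limitation period began to run on 2001-10-13.
The untolled deadline — 6 years after 2001-10-13 — is 2007-10-13.
The period was tolled for 404 days by the pending criminal prosecution (2007-01-11 to 2008-02-19), pushing the deadline to 2008-11-20.
Nothing else in the chronology tolls or restarts the period.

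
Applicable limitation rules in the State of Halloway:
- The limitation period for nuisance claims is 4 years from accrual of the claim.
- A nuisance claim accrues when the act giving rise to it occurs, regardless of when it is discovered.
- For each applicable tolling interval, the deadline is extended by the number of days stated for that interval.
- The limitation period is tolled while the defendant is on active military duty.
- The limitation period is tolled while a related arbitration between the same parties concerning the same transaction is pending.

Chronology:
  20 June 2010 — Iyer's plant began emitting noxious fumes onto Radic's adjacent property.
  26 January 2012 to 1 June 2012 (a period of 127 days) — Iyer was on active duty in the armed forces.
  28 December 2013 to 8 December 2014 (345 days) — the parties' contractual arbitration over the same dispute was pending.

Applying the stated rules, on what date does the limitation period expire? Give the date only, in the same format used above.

The limitation period began to run on 20 June 2010.
Adding the 4 years base period to 20 June 2010 gives a deadline of 20 June 2014, before any tolling.
The defendant's active military service from 26 January 2012 to 1 June 2012 tolled the period for 127 days, extending the deadline to 25 October 2014.
Because the pending related arbitration ran from 28 December 2013 to 8 December 2014, the deadline is extended by 345 days to 5 October 2015.

5 October 2015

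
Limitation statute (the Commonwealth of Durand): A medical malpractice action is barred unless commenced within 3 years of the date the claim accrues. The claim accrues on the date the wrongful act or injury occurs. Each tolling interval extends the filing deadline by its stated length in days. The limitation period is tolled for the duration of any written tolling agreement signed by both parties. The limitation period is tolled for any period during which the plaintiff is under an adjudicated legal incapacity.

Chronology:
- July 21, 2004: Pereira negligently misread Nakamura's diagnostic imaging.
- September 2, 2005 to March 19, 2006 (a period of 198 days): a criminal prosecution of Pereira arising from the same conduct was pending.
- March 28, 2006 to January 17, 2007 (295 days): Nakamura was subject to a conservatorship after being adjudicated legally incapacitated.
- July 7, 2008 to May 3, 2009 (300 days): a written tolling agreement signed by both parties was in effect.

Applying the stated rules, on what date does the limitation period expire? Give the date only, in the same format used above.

May 11, 2008

The limitation period began to run on July 21, 2004.
3 years from July 21, 2004 is July 21, 2007.
Because the plaintiff's legal incapacity ran from March 28, 2006 to January 17, 2007, the deadline is extended by 295 days to May 11, 2008.
By the time the written tolling agreement began on July 7, 2008, the limitation period had already expired on May 11, 2008; that interval cannot revive it.
Although a criminal prosecution ran from September 2, 2005 to March 19, 2006, the stated rules do not make that a tolling event, so it is disregarded.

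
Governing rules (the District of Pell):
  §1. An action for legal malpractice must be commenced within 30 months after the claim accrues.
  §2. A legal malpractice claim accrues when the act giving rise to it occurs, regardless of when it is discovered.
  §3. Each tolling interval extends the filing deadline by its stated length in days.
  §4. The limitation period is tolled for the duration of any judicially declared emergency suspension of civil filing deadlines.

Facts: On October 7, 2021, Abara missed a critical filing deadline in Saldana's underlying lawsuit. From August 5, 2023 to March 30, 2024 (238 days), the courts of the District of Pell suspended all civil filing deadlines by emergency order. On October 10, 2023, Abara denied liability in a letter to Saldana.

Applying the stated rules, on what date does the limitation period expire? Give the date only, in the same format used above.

The limitation period began to run on October 7, 2021.
The untolled deadline — 30 months after October 7, 2021 — is April 7, 2024.
Because the emergency suspension of filing deadlines ran from August 5, 2023 to March 30, 2024, the deadline is extended by 238 days to December 1, 2024.
Nothing else in the chronology tolls or restarts the period.

December 1, 2024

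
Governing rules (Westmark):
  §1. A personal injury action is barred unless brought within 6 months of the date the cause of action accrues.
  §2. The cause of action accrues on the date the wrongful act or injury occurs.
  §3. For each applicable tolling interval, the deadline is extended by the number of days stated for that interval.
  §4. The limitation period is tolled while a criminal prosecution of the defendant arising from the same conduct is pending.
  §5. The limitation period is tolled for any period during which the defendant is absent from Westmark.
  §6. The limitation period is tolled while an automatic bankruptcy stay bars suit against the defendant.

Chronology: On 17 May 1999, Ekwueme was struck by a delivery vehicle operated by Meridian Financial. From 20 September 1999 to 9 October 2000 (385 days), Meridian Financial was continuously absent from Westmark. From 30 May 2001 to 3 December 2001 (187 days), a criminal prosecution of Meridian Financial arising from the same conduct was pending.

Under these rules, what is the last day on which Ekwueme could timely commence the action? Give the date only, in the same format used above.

The cause of action accrued on 17 May 1999, the date of the act.
6 months from 17 May 1999 is 17 November 1999.
The defendant's absence from the jurisdiction from 20 September 1999 to 9 October 2000 tolled the period for 385 days, extending the deadline to 6 December 2000.
The pending criminal prosecution starting 30 May 2001 came too late — the period had run on 6 December 2000 — and so does not extend the deadline.

6 December 2000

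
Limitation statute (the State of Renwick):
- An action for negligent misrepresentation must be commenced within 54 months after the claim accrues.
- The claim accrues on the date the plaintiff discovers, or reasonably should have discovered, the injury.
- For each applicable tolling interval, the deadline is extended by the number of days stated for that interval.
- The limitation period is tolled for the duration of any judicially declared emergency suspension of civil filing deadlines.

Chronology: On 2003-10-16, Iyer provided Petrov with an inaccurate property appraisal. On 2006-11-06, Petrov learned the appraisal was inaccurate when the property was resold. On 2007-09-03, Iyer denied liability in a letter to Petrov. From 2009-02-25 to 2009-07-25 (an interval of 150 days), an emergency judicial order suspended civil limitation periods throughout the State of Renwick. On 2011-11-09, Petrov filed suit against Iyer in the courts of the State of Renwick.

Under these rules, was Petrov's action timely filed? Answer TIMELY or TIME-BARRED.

TIME-BARRED

The claim did not accrue until Petrov discovered the injury on 2006-11-06; the 2003-10-16 act date does not start the clock under the stated rule.
The untolled deadline — 54 months after 2006-11-06 — is 2011-05-06.
The period was tolled for 150 days by the emergency suspension of filing deadlines (2009-02-25 to 2009-07-25), pushing the deadline to 2011-10-03.
Nothing else in the chronology tolls or restarts the period.
Petrov filed on 2011-11-09, after the 2011-10-03 deadline, so the action is time-barred.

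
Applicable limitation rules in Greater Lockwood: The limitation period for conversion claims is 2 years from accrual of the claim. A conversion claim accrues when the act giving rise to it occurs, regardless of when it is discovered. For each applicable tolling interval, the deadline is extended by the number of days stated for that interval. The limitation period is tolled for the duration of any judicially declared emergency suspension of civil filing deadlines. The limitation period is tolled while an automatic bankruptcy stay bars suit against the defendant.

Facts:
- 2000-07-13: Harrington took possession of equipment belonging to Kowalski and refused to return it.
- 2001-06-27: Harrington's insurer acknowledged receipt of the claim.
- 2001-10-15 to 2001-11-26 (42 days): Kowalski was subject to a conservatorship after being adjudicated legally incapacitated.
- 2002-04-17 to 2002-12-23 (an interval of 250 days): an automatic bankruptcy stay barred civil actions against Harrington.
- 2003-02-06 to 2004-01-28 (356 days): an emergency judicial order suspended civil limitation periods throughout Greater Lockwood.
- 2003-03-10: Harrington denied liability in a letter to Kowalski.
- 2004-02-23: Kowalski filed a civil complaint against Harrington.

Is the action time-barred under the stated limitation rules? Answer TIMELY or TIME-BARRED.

The claim accrued on 2000-07-13, when the wrongful act occurred.
The untolled deadline — 2 years after 2000-07-13 — is 2002-07-13.
The period was tolled for 250 days by the automatic bankruptcy stay (2002-04-17 to 2002-12-23), pushing the deadline to 2003-03-20.
Because the emergency suspension of filing deadlines ran from 2003-02-06 to 2004-01-28, the deadline is extended by 356 days to 2004-03-10.
No stated provision tolls the period for the plaintiff's incapacity, so the interval from 2001-10-15 to 2001-11-26 has no effect on the deadline.
Nothing else in the chronology tolls or restarts the period.
Kowalski filed on 2004-02-23, before the 2004-03-10 deadline, so the action is timely.

TIMELY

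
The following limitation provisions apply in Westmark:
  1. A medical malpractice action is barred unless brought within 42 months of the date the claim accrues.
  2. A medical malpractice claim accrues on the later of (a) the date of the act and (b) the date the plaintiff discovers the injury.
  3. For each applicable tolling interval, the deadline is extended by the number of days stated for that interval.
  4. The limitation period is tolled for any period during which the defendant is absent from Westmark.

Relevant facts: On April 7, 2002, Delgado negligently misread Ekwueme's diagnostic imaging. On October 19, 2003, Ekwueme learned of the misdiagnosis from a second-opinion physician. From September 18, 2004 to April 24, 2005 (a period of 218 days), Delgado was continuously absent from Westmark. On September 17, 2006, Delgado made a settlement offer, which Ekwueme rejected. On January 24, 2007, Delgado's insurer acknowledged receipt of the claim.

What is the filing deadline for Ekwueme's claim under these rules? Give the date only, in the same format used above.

November 23, 2007

The claim accrued on October 19, 2003 — the later of the April 7, 2002 act and the October 19, 2003 discovery.
The untolled deadline — 42 months after October 19, 2003 — is April 19, 2007.
The defendant's absence from the jurisdiction from September 18, 2004 to April 24, 2005 tolled the period for 218 days, extending the deadline to November 23, 2007.
The other events in the timeline have no effect on the limitation period under the stated rules.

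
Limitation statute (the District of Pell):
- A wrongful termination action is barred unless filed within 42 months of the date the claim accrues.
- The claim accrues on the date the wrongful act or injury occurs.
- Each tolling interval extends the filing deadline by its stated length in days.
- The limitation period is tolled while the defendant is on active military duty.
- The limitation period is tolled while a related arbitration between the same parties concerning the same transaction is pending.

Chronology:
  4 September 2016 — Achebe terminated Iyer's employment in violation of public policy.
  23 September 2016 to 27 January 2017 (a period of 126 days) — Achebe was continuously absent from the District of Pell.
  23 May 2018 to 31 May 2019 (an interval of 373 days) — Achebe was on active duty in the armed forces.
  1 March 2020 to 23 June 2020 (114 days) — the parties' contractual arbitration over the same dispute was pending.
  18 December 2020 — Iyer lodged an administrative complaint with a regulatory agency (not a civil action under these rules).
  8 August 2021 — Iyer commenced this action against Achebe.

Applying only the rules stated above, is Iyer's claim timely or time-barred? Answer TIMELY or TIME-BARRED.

The claim accrued on 4 September 2016, the date of the act.
Adding the 42 months base period to 4 September 2016 gives a deadline of 4 March 2020, before any tolling.
The defendant's active military service from 23 May 2018 to 31 May 2019 tolled the period for 373 days, extending the deadline to 12 March 2021.
Because the pending related arbitration ran from 1 March 2020 to 23 June 2020, the deadline is extended by 114 days to 4 July 2021.
Although the defendant's absence ran from 23 September 2016 to 27 January 2017, the stated rules do not make that a tolling event, so it is disregarded.
The other events in the timeline have no effect on the limitation period under the stated rules.
Iyer filed on 8 August 2021, after the 4 July 2021 deadline, so the action is time-barred.

TIME-BARRED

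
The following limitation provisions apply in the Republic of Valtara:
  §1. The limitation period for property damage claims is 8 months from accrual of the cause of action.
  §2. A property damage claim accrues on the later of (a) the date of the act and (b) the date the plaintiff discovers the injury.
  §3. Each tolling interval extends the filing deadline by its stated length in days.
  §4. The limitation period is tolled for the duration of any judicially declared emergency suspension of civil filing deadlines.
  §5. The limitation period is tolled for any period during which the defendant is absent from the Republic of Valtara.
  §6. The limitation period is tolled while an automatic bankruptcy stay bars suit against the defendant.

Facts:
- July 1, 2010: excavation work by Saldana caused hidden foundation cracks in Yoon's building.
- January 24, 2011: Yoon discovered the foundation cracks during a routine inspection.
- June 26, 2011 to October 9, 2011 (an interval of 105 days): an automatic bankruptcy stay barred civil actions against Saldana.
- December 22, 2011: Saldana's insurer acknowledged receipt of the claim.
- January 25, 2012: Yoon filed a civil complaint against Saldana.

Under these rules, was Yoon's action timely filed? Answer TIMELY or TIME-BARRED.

Because discovery on January 24, 2011 post-dates the July 1, 2010 act, accrual under the later-of rule falls on January 24, 2011.
Adding the 8 months base period to January 24, 2011 gives a deadline of September 24, 2011, before any tolling.
Because the automatic bankruptcy stay ran from June 26, 2011 to October 9, 2011, the deadline is extended by 105 days to January 7, 2012.
The other events in the timeline have no effect on the limitation period under the stated rules.
Yoon filed on January 25, 2012, after the January 7, 2012 deadline, so the action is time-barred.

TIME-BARRED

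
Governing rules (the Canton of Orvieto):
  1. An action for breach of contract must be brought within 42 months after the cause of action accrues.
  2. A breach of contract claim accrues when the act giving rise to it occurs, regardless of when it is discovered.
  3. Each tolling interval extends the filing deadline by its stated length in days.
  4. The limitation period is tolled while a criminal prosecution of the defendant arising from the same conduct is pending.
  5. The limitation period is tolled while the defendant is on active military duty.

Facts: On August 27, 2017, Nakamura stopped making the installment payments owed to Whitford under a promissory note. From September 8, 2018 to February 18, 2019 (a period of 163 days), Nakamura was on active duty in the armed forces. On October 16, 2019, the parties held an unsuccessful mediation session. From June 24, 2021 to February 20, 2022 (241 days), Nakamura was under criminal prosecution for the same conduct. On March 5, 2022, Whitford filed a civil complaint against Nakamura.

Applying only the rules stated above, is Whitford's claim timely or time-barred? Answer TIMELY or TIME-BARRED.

The claim accrued on August 27, 2017, when the wrongful act occurred.
42 months from August 27, 2017 is February 27, 2021.
The defendant's active military service from September 8, 2018 to February 18, 2019 tolled the period for 163 days, extending the deadline to August 9, 2021.
Because the pending criminal prosecution ran from June 24, 2021 to February 20, 2022, the deadline is extended by 241 days to April 7, 2022.
None of the other events listed affects the running of the period under the stated rules.
The March 5, 2022 filing precedes the April 7, 2022 deadline; the claim is timely.

TIMELY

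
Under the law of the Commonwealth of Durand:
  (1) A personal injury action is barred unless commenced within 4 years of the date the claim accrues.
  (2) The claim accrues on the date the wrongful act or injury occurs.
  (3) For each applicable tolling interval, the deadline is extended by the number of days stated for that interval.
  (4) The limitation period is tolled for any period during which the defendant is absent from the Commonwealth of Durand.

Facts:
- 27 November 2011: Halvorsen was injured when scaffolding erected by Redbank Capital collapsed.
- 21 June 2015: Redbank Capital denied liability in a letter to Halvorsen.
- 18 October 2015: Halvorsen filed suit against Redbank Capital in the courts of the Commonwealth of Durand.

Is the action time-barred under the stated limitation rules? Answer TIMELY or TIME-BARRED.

TIMELY

The limitation period began to run on 27 November 2011.
Adding the 4 years base period to 27 November 2011 gives a deadline of 27 November 2015, before any tolling.
Nothing else in the chronology tolls or restarts the period.
Filing on 18 October 2015 beat the 27 November 2015 deadline — the action is timely.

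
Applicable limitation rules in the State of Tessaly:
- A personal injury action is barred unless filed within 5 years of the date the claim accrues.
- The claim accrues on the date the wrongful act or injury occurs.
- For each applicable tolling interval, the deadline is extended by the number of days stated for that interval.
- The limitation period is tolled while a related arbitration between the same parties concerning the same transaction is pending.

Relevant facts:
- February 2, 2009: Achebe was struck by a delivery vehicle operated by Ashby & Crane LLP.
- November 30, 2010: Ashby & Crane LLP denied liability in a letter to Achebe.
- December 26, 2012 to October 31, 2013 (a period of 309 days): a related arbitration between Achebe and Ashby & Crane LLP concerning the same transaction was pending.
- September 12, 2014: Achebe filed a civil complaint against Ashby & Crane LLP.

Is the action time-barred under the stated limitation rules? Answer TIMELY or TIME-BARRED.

The claim accrued on February 2, 2009, the date of the act.
The untolled deadline — 5 years after February 2, 2009 — is February 2, 2014.
The pending related arbitration from December 26, 2012 to October 31, 2013 tolled the period for 309 days, extending the deadline to December 8, 2014.
Nothing else in the chronology tolls or restarts the period.
The September 12, 2014 filing precedes the December 8, 2014 deadline; the claim is timely.

TIMELY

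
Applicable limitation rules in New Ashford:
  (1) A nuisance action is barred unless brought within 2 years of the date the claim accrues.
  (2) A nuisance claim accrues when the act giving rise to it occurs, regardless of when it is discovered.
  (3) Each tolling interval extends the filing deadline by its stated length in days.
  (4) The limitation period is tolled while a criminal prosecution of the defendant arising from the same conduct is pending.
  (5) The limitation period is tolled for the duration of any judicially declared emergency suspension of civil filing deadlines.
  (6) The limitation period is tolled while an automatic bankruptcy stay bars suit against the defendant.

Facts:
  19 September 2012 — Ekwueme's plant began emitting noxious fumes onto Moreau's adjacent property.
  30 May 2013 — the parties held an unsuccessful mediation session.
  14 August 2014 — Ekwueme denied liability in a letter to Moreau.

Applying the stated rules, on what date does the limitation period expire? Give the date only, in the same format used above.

19 September 2014

The limitation period began to run on 19 September 2012.
The untolled deadline — 2 years after 19 September 2012 — is 19 September 2014.
None of the other events listed affects the running of the period under the stated rules.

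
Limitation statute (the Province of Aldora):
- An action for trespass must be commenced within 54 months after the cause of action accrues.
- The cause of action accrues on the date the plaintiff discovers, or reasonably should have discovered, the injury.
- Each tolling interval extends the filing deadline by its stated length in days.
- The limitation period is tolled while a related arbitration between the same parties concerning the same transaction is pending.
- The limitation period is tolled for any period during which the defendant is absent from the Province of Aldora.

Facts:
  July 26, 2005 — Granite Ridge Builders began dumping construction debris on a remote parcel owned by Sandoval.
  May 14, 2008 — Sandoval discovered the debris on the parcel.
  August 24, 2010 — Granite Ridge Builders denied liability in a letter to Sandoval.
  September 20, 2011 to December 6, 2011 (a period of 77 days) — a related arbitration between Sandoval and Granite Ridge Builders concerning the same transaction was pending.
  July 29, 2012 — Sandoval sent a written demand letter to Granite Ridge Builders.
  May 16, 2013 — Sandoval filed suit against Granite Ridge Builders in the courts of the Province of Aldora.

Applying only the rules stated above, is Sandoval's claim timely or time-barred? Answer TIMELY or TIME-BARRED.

TIME-BARRED

Under the discovery rule, the claim accrued on May 14, 2008, when Sandoval discovered the injury — not on the July 26, 2005 date of the underlying act.
The untolled deadline — 54 months after May 14, 2008 — is November 14, 2012.
Because the pending related arbitration ran from September 20, 2011 to December 6, 2011, the deadline is extended by 77 days to January 30, 2013.
None of the other events listed affects the running of the period under the stated rules.
The May 16, 2013 filing falls after the January 30, 2013 deadline; the claim is time-barred.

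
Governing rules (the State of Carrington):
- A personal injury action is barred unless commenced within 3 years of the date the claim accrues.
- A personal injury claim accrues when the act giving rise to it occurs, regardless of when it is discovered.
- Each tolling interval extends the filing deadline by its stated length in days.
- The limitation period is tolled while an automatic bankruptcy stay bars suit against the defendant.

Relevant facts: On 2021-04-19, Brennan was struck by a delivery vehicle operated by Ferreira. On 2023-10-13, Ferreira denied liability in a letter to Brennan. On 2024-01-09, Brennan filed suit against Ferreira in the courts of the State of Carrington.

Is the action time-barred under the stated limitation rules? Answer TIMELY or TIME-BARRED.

The claim accrued on 2021-04-19, the date of the act.
3 years from 2021-04-19 is 2024-04-19.
None of the other events listed affects the running of the period under the stated rules.
Brennan filed on 2024-01-09, before the 2024-04-19 deadline, so the action is timely.

TIMELY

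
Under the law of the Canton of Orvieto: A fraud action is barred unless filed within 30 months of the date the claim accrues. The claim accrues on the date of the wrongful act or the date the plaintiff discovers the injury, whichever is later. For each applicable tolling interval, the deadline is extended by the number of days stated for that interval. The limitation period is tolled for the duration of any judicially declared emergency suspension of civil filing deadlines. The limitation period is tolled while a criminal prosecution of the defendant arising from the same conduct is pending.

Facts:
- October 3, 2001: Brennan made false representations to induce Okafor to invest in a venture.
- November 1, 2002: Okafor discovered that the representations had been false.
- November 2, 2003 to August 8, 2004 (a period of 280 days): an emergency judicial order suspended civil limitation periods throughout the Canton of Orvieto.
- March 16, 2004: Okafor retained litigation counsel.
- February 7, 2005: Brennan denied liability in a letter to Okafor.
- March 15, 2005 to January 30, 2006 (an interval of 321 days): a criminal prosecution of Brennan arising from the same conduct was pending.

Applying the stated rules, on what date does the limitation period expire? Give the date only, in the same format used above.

December 23, 2006

Taking the later of the act (October 3, 2001) and discovery (November 1, 2002), the claim accrued on November 1, 2002.
30 months from November 1, 2002 is May 1, 2005.
The emergency suspension of filing deadlines from November 2, 2003 to August 8, 2004 tolled the period for 280 days, extending the deadline to February 5, 2006.
Because the pending criminal prosecution ran from March 15, 2005 to January 30, 2006, the deadline is extended by 321 days to December 23, 2006.
None of the other events listed affects the running of the period under the stated rules.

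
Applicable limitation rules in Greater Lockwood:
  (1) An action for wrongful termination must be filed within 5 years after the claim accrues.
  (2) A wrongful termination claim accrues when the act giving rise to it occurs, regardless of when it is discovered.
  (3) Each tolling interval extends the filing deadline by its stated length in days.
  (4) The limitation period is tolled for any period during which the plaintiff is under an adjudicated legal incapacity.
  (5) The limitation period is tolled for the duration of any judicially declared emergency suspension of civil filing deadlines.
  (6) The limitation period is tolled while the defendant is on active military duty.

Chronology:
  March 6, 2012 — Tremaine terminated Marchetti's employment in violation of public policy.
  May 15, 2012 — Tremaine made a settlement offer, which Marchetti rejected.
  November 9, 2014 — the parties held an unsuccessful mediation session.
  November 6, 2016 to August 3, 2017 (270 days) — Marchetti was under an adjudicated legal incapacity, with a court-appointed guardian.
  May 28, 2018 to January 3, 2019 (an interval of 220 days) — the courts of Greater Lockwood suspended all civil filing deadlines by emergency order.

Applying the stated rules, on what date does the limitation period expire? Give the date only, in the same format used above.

The claim accrued on March 6, 2012, when the wrongful act occurred.
The untolled deadline — 5 years after March 6, 2012 — is March 6, 2017.
The plaintiff's legal incapacity from November 6, 2016 to August 3, 2017 tolled the period for 270 days, extending the deadline to December 1, 2017.
The emergency suspension of filing deadlines from May 28, 2018 to January 3, 2019 began after the period had already run on December 1, 2017, so it has no tolling effect.
The other events in the timeline have no effect on the limitation period under the stated rules.

December 1, 2017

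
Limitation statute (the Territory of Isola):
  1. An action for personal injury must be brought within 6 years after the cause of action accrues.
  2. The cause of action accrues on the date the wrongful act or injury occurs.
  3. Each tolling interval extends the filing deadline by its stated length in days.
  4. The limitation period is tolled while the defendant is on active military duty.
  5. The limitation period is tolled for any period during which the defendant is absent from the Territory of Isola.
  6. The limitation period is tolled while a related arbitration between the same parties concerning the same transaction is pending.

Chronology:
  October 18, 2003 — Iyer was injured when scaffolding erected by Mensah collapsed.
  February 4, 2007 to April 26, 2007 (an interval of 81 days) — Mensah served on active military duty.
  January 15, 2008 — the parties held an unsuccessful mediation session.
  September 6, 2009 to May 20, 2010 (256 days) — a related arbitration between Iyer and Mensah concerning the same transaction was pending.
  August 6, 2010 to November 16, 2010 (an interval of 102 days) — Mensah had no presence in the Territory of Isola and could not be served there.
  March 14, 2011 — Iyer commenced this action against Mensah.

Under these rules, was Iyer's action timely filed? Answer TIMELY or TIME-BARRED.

The limitation period began to run on October 18, 2003.
6 years from October 18, 2003 is October 18, 2009.
Because the defendant's active military service ran from February 4, 2007 to April 26, 2007, the deadline is extended by 81 days to January 7, 2010.
Because the pending related arbitration ran from September 6, 2009 to May 20, 2010, the deadline is extended by 256 days to September 20, 2010.
Because the defendant's absence from the jurisdiction ran from August 6, 2010 to November 16, 2010, the deadline is extended by 102 days to December 31, 2010.
None of the other events listed affects the running of the period under the stated rules.
Iyer filed on March 14, 2011, after the December 31, 2010 deadline, so the action is time-barred.

TIME-BARRED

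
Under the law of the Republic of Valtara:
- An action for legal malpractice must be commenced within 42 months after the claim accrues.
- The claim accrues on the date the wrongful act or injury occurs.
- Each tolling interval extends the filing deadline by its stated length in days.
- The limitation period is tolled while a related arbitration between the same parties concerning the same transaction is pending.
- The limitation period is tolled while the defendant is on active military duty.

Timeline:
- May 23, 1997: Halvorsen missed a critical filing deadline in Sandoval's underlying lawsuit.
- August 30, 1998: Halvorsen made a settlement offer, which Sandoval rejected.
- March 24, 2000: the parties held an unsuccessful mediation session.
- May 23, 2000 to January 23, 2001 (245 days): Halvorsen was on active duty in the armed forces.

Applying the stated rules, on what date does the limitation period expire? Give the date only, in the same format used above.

July 26, 2001

The claim accrued on May 23, 1997, the date of the act.
The untolled deadline — 42 months after May 23, 1997 — is November 23, 2000.
Because the defendant's active military service ran from May 23, 2000 to January 23, 2001, the deadline is extended by 245 days to July 26, 2001.
The other events in the timeline have no effect on the limitation period under the stated rules.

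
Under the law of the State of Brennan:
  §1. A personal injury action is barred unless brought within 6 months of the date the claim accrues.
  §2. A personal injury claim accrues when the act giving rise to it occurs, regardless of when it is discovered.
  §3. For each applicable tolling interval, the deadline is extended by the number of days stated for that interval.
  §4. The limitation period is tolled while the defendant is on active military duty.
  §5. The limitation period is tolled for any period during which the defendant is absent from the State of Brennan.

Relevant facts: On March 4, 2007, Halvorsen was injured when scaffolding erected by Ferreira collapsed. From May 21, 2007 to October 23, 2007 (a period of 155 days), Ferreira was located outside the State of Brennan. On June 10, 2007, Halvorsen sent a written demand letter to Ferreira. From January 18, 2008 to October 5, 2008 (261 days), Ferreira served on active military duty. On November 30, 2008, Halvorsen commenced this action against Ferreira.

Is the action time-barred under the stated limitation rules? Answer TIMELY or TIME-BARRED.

The claim accrued on March 4, 2007, the date of the act.
6 months from March 4, 2007 is September 4, 2007.
Because the defendant's absence from the jurisdiction ran from May 21, 2007 to October 23, 2007, the deadline is extended by 155 days to February 6, 2008.
Because the defendant's active military service ran from January 18, 2008 to October 5, 2008, the deadline is extended by 261 days to October 24, 2008.
None of the other events listed affects the running of the period under the stated rules.
Filing on November 30, 2008 missed the October 24, 2008 deadline — the action is time-barred.

TIME-BARRED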